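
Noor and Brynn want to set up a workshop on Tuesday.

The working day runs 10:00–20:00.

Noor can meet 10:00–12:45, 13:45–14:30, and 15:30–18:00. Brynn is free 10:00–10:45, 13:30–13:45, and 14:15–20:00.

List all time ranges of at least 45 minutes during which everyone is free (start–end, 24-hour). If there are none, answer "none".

Noor ∩ Brynn: 10:00–10:45, 14:15–14:30, 15:30–18:00.
Windows ≥ 45 min: 10:00–10:45, 15:30–18:00.

10:00–10:45, 15:30–18:00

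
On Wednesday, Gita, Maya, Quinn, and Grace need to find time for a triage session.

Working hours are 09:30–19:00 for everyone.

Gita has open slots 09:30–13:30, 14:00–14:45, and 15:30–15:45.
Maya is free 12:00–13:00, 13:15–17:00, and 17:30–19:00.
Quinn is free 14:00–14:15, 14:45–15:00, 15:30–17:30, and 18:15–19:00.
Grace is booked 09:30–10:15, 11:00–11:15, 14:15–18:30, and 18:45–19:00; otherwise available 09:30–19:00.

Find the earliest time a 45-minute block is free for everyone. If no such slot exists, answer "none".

none

Grace free within 09:30–19:00: 10:15–11:00, 11:15–14:15, 18:30–18:45.
Gita ∩ Maya: 12:00–13:00, 13:15–13:30, 14:00–14:45, 15:30–15:45.
Gita ∩ Maya ∩ Quinn: 14:00–14:15, 15:30–15:45.
Gita ∩ Maya ∩ Quinn ∩ Grace: 14:00–14:15.
Windows ≥ 45 min: (none).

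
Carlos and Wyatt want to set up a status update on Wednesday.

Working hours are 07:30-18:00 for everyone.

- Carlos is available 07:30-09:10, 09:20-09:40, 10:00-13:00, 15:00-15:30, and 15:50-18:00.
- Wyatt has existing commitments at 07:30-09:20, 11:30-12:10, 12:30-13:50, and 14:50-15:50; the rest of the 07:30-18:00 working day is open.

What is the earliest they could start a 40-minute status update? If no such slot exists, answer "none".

10:00

Wyatt free within 07:30–18:00: 09:20–11:30, 12:10–12:30, 13:50–14:50, 15:50–18:00.
Carlos ∩ Wyatt: 09:20–09:40, 10:00–11:30, 12:10–12:30, 15:50–18:00.
Windows ≥ 40 min: 10:00–11:30, 15:50–18:00.
Earliest such window starts at 10:00.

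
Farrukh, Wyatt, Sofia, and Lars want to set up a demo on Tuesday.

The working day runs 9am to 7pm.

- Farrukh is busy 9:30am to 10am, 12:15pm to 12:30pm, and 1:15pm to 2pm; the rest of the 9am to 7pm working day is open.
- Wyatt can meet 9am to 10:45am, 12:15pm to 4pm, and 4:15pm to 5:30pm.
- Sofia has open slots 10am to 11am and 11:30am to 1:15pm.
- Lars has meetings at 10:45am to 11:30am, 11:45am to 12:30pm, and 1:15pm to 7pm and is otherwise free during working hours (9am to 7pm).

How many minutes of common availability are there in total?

Farrukh free within 09:00–19:00: 09:00–09:30, 10:00–12:15, 12:30–13:15, 14:00–19:00.
Lars free within 09:00–19:00: 09:00–10:45, 11:30–11:45, 12:30–13:15.
Farrukh ∩ Wyatt: 09:00–09:30, 10:00–10:45, 12:30–13:15, 14:00–16:00, 16:15–17:30.
Farrukh ∩ Wyatt ∩ Sofia: 10:00–10:45, 12:30–13:15.
Farrukh ∩ Wyatt ∩ Sofia ∩ Lars: 10:00–10:45, 12:30–13:15.
Total common minutes: 45 + 45 = 90.

90 minutes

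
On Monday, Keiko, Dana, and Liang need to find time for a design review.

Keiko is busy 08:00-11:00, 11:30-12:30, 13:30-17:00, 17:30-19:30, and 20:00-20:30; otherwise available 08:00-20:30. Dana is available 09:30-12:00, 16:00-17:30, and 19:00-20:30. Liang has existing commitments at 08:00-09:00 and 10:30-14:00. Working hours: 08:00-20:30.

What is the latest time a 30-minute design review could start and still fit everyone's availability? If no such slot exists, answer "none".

Keiko free within 08:00–20:30: 11:00–11:30, 12:30–13:30, 17:00–17:30, 19:30–20:00.
Liang free within 08:00–20:30: 09:00–10:30, 14:00–20:30.
Keiko ∩ Dana: 11:00–11:30, 17:00–17:30, 19:30–20:00.
Keiko ∩ Dana ∩ Liang: 17:00–17:30, 19:30–20:00.
Windows ≥ 30 min: 17:00–17:30, 19:30–20:00.
Latest start in the last window 19:30–20:00 is 20:00 − 30 min = 19:30.

19:30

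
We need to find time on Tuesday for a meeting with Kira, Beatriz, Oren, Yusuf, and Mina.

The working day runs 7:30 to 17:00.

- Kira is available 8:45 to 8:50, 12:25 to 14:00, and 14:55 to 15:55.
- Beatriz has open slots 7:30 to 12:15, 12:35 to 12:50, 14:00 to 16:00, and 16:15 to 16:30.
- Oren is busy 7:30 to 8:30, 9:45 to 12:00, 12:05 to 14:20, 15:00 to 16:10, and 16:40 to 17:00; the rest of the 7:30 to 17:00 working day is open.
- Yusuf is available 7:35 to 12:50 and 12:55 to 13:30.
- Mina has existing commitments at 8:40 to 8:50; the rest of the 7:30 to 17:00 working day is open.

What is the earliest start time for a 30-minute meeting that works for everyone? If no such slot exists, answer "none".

none

Oren free within 07:30–17:00: 08:30–09:45, 12:00–12:05, 14:20–15:00, 16:10–16:40.
Mina free within 07:30–17:00: 07:30–08:40, 08:50–17:00.
Kira ∩ Beatriz: 08:45–08:50, 12:35–12:50, 14:55–15:55.
Kira ∩ Beatriz ∩ Oren: 08:45–08:50, 14:55–15:00.
Kira ∩ Beatriz ∩ Oren ∩ Yusuf: 08:45–08:50.
Kira ∩ Beatriz ∩ Oren ∩ Yusuf ∩ Mina: (none).
Windows ≥ 30 min: (none).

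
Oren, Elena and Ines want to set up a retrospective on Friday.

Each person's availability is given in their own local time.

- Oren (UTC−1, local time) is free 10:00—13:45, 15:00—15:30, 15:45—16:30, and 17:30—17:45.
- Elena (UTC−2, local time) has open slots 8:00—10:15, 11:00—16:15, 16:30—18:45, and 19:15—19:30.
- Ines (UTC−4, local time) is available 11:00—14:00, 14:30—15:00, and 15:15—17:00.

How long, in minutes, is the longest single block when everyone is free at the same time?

45 minutes

Oren → UTC: 11:00–14:45, 16:00–16:30, 16:45–17:30, 18:30–18:45.
Elena → UTC: 10:00–12:15, 13:00–18:15, 18:30–20:45, 21:15–21:30.
Ines → UTC: 15:00–18:00, 18:30–19:00, 19:15–21:00.
Oren ∩ Elena: 11:00–12:15, 13:00–14:45, 16:00–16:30, 16:45–17:30, 18:30–18:45.
Oren ∩ Elena ∩ Ines: 16:00–16:30, 16:45–17:30, 18:30–18:45.
Common window lengths: 30, 45, 15 min; longest is 45.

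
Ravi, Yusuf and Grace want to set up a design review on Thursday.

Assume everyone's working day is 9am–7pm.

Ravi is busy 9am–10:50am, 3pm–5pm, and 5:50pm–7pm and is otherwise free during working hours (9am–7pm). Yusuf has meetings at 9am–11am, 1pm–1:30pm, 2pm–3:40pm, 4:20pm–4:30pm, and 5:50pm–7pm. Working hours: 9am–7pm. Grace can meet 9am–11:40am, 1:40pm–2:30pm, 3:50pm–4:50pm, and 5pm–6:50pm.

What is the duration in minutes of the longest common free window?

50 minutes

Ravi free within 09:00–19:00: 10:50–15:00, 17:00–17:50.
Yusuf free within 09:00–19:00: 11:00–13:00, 13:30–14:00, 15:40–16:20, 16:30–17:50.
Ravi ∩ Yusuf: 11:00–13:00, 13:30–14:00, 17:00–17:50.
Ravi ∩ Yusuf ∩ Grace: 11:00–11:40, 13:40–14:00, 17:00–17:50.
Common window lengths: 40, 20, 50 min; longest is 50.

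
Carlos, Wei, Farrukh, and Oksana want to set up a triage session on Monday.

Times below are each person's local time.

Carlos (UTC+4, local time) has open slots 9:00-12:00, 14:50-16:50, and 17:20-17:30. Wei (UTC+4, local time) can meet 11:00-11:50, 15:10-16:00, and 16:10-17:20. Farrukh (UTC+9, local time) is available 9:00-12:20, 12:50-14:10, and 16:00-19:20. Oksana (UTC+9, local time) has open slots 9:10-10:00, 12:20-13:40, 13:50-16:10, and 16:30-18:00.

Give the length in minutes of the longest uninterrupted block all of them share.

Carlos → UTC: 05:00–08:00, 10:50–12:50, 13:20–13:30.
Wei → UTC: 07:00–07:50, 11:10–12:00, 12:10–13:20.
Farrukh → UTC: 00:00–03:20, 03:50–05:10, 07:00–10:20.
Oksana → UTC: 00:10–01:00, 03:20–04:40, 04:50–07:10, 07:30–09:00.
Carlos ∩ Wei: 07:00–07:50, 11:10–12:00, 12:10–12:50.
Carlos ∩ Wei ∩ Farrukh: 07:00–07:50.
Carlos ∩ Wei ∩ Farrukh ∩ Oksana: 07:00–07:10, 07:30–07:50.
Common window lengths: 10, 20 min; longest is 20.

20 minutes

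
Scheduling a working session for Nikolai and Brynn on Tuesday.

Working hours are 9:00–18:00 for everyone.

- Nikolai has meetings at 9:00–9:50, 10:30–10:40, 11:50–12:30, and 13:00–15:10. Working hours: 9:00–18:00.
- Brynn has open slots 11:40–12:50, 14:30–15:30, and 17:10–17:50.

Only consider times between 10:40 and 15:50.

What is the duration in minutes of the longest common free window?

20 minutes

Nikolai free within 09:00–18:00: 09:50–10:30, 10:40–11:50, 12:30–13:00, 15:10–18:00.
Nikolai ∩ Brynn: 11:40–11:50, 12:30–12:50, 15:10–15:30, 17:10–17:50.
Restricted to 10:40–15:50: 11:40–11:50, 12:30–12:50, 15:10–15:30.
Common window lengths: 10, 20, 20 min; longest is 20.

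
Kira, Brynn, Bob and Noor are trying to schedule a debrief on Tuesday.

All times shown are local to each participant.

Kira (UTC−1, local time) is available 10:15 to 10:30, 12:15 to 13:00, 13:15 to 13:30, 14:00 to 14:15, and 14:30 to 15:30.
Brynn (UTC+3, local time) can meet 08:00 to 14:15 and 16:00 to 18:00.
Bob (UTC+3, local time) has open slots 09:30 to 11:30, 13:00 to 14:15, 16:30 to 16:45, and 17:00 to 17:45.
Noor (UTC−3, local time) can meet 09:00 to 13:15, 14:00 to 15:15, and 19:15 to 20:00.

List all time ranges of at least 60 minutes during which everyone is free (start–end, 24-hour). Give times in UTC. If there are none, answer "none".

Kira → UTC: 11:15–11:30, 13:15–14:00, 14:15–14:30, 15:00–15:15, 15:30–16:30.
Brynn → UTC: 05:00–11:15, 13:00–15:00.
Bob → UTC: 06:30–08:30, 10:00–11:15, 13:30–13:45, 14:00–14:45.
Noor → UTC: 12:00–16:15, 17:00–18:15, 22:15–23:00.
Kira ∩ Brynn: 13:15–14:00, 14:15–14:30.
Kira ∩ Brynn ∩ Bob: 13:30–13:45, 14:15–14:30.
Kira ∩ Brynn ∩ Bob ∩ Noor: 13:30–13:45, 14:15–14:30.
Windows ≥ 60 min: (none).

none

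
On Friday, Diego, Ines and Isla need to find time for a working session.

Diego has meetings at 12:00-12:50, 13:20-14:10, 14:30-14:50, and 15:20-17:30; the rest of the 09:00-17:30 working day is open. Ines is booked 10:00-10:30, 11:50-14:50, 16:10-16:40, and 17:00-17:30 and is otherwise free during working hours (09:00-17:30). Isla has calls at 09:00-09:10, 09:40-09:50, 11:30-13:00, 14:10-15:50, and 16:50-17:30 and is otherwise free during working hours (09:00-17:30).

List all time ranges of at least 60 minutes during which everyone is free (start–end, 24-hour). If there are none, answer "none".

Diego free within 09:00–17:30: 09:00–12:00, 12:50–13:20, 14:10–14:30, 14:50–15:20.
Ines free within 09:00–17:30: 09:00–10:00, 10:30–11:50, 14:50–16:10, 16:40–17:00.
Isla free within 09:00–17:30: 09:10–09:40, 09:50–11:30, 13:00–14:10, 15:50–16:50.
Diego ∩ Ines: 09:00–10:00, 10:30–11:50, 14:50–15:20.
Diego ∩ Ines ∩ Isla: 09:10–09:40, 09:50–10:00, 10:30–11:30.
Windows ≥ 60 min: 10:30–11:30.

10:30–11:30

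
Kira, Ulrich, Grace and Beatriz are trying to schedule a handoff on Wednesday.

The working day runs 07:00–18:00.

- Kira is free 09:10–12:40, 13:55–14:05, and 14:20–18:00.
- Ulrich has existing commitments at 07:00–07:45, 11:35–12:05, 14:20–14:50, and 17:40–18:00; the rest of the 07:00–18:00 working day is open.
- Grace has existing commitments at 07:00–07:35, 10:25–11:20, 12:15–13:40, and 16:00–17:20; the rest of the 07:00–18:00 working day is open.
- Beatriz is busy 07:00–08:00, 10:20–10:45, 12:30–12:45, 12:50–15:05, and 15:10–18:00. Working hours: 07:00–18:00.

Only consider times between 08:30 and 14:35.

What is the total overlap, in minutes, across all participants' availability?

95 minutes

Ulrich free within 07:00–18:00: 07:45–11:35, 12:05–14:20, 14:50–17:40.
Grace free within 07:00–18:00: 07:35–10:25, 11:20–12:15, 13:40–16:00, 17:20–18:00.
Beatriz free within 07:00–18:00: 08:00–10:20, 10:45–12:30, 12:45–12:50, 15:05–15:10.
Kira ∩ Ulrich: 09:10–11:35, 12:05–12:40, 13:55–14:05, 14:50–17:40.
Kira ∩ Ulrich ∩ Grace: 09:10–10:25, 11:20–11:35, 12:05–12:15, 13:55–14:05, 14:50–16:00, 17:20–17:40.
Kira ∩ Ulrich ∩ Grace ∩ Beatriz: 09:10–10:20, 11:20–11:35, 12:05–12:15, 15:05–15:10.
Restricted to 08:30–14:35: 09:10–10:20, 11:20–11:35, 12:05–12:15.
Total common minutes: 70 + 15 + 10 = 95.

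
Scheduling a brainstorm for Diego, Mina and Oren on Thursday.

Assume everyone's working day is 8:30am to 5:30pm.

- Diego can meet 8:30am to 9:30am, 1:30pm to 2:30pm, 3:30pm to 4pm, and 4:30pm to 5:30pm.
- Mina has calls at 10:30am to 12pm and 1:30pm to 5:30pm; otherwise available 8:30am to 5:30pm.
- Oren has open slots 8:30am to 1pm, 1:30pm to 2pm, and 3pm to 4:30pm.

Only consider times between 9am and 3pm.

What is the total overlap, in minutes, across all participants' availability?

30 minutes

Mina free within 08:30–17:30: 08:30–10:30, 12:00–13:30.
Diego ∩ Mina: 08:30–09:30.
Diego ∩ Mina ∩ Oren: 08:30–09:30.
Restricted to 09:00–15:00: 09:00–09:30.
Total common minutes: 30.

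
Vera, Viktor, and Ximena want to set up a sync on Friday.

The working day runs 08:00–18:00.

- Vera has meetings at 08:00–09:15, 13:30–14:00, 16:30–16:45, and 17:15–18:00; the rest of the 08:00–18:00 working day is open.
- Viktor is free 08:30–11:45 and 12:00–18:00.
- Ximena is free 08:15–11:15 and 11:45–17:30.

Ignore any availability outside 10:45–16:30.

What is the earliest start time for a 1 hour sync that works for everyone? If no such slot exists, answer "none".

12:00

Vera free within 08:00–18:00: 09:15–13:30, 14:00–16:30, 16:45–17:15.
Vera ∩ Viktor: 09:15–11:45, 12:00–13:30, 14:00–16:30, 16:45–17:15.
Vera ∩ Viktor ∩ Ximena: 09:15–11:15, 12:00–13:30, 14:00–16:30, 16:45–17:15.
Restricted to 10:45–16:30: 10:45–11:15, 12:00–13:30, 14:00–16:30.
Windows ≥ 60 min: 12:00–13:30, 14:00–16:30.
Earliest such window starts at 12:00.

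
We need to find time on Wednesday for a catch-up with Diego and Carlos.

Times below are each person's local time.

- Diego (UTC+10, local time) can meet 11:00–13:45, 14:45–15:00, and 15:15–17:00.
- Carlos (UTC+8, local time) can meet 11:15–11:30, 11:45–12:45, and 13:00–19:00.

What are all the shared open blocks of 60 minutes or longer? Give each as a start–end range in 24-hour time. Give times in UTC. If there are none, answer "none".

05:15–07:00

Diego → UTC: 01:00–03:45, 04:45–05:00, 05:15–07:00.
Carlos → UTC: 03:15–03:30, 03:45–04:45, 05:00–11:00.
Diego ∩ Carlos: 03:15–03:30, 05:15–07:00.
Windows ≥ 60 min: 05:15–07:00.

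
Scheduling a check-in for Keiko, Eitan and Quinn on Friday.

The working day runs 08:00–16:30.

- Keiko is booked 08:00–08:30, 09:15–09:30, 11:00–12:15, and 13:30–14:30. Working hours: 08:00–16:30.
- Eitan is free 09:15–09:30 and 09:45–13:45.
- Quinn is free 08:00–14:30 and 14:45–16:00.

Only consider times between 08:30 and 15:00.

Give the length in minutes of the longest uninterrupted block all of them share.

75 minutes

Keiko free within 08:00–16:30: 08:30–09:15, 09:30–11:00, 12:15–13:30, 14:30–16:30.
Keiko ∩ Eitan: 09:45–11:00, 12:15–13:30.
Keiko ∩ Eitan ∩ Quinn: 09:45–11:00, 12:15–13:30.
Restricted to 08:30–15:00: 09:45–11:00, 12:15–13:30.
Common window lengths: 75, 75 min; longest is 75.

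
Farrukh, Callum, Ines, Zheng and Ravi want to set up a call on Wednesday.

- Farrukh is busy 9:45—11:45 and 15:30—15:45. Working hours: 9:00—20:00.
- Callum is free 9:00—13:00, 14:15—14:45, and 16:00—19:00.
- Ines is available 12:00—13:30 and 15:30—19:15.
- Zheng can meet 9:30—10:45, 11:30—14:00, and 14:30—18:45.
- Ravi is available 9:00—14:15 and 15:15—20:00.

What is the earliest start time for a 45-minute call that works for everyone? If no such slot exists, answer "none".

Farrukh free within 09:00–20:00: 09:00–09:45, 11:45–15:30, 15:45–20:00.
Farrukh ∩ Callum: 09:00–09:45, 11:45–13:00, 14:15–14:45, 16:00–19:00.
Farrukh ∩ Callum ∩ Ines: 12:00–13:00, 16:00–19:00.
Farrukh ∩ Callum ∩ Ines ∩ Zheng: 12:00–13:00, 16:00–18:45.
Farrukh ∩ Callum ∩ Ines ∩ Zheng ∩ Ravi: 12:00–13:00, 16:00–18:45.
Windows ≥ 45 min: 12:00–13:00, 16:00–18:45.
Earliest such window starts at 12:00.

12:00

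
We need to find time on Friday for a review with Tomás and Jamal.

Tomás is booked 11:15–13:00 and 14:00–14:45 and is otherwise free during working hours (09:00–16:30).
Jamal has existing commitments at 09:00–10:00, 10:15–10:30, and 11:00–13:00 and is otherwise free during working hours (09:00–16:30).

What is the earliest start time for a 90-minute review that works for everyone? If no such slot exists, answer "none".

14:45

Tomás free within 09:00–16:30: 09:00–11:15, 13:00–14:00, 14:45–16:30.
Jamal free within 09:00–16:30: 10:00–10:15, 10:30–11:00, 13:00–16:30.
Tomás ∩ Jamal: 10:00–10:15, 10:30–11:00, 13:00–14:00, 14:45–16:30.
Windows ≥ 90 min: 14:45–16:30.
Earliest such window starts at 14:45.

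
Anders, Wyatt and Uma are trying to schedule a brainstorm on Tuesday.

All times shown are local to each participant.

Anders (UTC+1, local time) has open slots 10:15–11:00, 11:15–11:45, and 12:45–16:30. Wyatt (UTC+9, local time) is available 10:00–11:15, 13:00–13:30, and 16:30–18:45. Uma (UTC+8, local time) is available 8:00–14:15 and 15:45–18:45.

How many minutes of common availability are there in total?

30 minutes

Anders → UTC: 09:15–10:00, 10:15–10:45, 11:45–15:30.
Wyatt → UTC: 01:00–02:15, 04:00–04:30, 07:30–09:45.
Uma → UTC: 00:00–06:15, 07:45–10:45.
Anders ∩ Wyatt: 09:15–09:45.
Anders ∩ Wyatt ∩ Uma: 09:15–09:45.
Total common minutes: 30.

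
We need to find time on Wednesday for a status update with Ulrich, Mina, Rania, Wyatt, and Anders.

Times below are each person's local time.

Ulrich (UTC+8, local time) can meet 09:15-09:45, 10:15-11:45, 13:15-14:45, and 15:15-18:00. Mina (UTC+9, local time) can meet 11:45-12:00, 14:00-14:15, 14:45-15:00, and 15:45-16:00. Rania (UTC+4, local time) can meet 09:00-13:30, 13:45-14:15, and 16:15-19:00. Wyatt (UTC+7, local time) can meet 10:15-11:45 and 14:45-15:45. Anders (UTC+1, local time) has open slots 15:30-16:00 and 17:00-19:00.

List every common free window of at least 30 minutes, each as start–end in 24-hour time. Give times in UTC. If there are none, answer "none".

none

Ulrich → UTC: 01:15–01:45, 02:15–03:45, 05:15–06:45, 07:15–10:00.
Mina → UTC: 02:45–03:00, 05:00–05:15, 05:45–06:00, 06:45–07:00.
Rania → UTC: 05:00–09:30, 09:45–10:15, 12:15–15:00.
Wyatt → UTC: 03:15–04:45, 07:45–08:45.
Anders → UTC: 14:30–15:00, 16:00–18:00.
Ulrich ∩ Mina: 02:45–03:00, 05:45–06:00.
Ulrich ∩ Mina ∩ Rania: 05:45–06:00.
Ulrich ∩ Mina ∩ Rania ∩ Wyatt: (none).
Ulrich ∩ Mina ∩ Rania ∩ Wyatt ∩ Anders: (none).
Windows ≥ 30 min: (none).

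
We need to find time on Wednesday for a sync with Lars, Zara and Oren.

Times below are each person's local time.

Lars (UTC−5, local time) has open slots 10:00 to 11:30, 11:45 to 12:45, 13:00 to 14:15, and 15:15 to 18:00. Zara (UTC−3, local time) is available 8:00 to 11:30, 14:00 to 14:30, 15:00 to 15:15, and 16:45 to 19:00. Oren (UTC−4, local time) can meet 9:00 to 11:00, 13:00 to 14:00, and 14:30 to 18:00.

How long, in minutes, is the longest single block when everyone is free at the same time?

Lars → UTC: 15:00–16:30, 16:45–17:45, 18:00–19:15, 20:15–23:00.
Zara → UTC: 11:00–14:30, 17:00–17:30, 18:00–18:15, 19:45–22:00.
Oren → UTC: 13:00–15:00, 17:00–18:00, 18:30–22:00.
Lars ∩ Zara: 17:00–17:30, 18:00–18:15, 20:15–22:00.
Lars ∩ Zara ∩ Oren: 17:00–17:30, 20:15–22:00.
Common window lengths: 30, 105 min; longest is 105.

105 minutes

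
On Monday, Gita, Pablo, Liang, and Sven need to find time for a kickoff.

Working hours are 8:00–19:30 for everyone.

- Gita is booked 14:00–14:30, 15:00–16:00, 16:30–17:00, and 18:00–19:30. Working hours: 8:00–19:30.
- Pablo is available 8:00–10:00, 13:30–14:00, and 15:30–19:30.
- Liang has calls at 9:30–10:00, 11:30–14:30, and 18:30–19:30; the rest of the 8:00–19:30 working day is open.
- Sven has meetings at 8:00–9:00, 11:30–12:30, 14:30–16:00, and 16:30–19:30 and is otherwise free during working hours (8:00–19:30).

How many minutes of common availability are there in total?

Gita free within 08:00–19:30: 08:00–14:00, 14:30–15:00, 16:00–16:30, 17:00–18:00.
Liang free within 08:00–19:30: 08:00–09:30, 10:00–11:30, 14:30–18:30.
Sven free within 08:00–19:30: 09:00–11:30, 12:30–14:30, 16:00–16:30.
Gita ∩ Pablo: 08:00–10:00, 13:30–14:00, 16:00–16:30, 17:00–18:00.
Gita ∩ Pablo ∩ Liang: 08:00–09:30, 16:00–16:30, 17:00–18:00.
Gita ∩ Pablo ∩ Liang ∩ Sven: 09:00–09:30, 16:00–16:30.
Total common minutes: 30 + 30 = 60.

60 minutes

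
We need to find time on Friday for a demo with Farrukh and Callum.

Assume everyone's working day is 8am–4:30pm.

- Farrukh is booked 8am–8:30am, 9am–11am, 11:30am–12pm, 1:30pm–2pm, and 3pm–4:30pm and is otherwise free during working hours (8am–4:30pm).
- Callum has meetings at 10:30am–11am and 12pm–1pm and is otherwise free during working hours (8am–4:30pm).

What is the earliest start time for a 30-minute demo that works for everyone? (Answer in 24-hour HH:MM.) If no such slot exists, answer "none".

08:30

Farrukh free within 08:00–16:30: 08:30–09:00, 11:00–11:30, 12:00–13:30, 14:00–15:00.
Callum free within 08:00–16:30: 08:00–10:30, 11:00–12:00, 13:00–16:30.
Farrukh ∩ Callum: 08:30–09:00, 11:00–11:30, 13:00–13:30, 14:00–15:00.
Windows ≥ 30 min: 08:30–09:00, 11:00–11:30, 13:00–13:30, 14:00–15:00.
Earliest such window starts at 08:30.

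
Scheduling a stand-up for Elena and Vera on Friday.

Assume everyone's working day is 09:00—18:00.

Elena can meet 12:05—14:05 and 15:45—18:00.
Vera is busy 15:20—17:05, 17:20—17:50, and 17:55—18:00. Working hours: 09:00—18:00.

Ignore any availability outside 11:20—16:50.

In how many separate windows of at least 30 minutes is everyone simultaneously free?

1

Vera free within 09:00–18:00: 09:00–15:20, 17:05–17:20, 17:50–17:55.
Elena ∩ Vera: 12:05–14:05, 17:05–17:20, 17:50–17:55.
Restricted to 11:20–16:50: 12:05–14:05.
Windows ≥ 30 min: 12:05–14:05.
That's 1 window.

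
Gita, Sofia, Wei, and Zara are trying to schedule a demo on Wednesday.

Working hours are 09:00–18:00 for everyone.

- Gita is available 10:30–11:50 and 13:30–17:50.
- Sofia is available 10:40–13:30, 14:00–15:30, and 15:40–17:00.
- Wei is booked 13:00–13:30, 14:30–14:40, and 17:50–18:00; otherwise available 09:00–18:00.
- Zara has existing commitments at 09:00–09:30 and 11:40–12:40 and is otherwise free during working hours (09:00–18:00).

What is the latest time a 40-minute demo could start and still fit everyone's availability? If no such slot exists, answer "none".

Wei free within 09:00–18:00: 09:00–13:00, 13:30–14:30, 14:40–17:50.
Zara free within 09:00–18:00: 09:30–11:40, 12:40–18:00.
Gita ∩ Sofia: 10:40–11:50, 14:00–15:30, 15:40–17:00.
Gita ∩ Sofia ∩ Wei: 10:40–11:50, 14:00–14:30, 14:40–15:30, 15:40–17:00.
Gita ∩ Sofia ∩ Wei ∩ Zara: 10:40–11:40, 14:00–14:30, 14:40–15:30, 15:40–17:00.
Windows ≥ 40 min: 10:40–11:40, 14:40–15:30, 15:40–17:00.
Latest start in the last window 15:40–17:00 is 17:00 − 40 min = 16:20.

16:20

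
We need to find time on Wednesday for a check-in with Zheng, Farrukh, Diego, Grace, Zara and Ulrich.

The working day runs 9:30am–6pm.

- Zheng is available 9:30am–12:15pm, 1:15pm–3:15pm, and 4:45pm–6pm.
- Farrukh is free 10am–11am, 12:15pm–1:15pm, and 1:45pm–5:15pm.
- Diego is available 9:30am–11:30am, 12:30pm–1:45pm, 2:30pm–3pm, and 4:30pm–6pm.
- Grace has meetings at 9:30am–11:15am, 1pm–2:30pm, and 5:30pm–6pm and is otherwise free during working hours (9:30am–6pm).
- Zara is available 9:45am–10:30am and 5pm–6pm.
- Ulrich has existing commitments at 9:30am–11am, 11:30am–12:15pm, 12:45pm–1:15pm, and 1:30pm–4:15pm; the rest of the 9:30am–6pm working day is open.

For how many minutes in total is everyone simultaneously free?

Grace free within 09:30–18:00: 11:15–13:00, 14:30–17:30.
Ulrich free within 09:30–18:00: 11:00–11:30, 12:15–12:45, 13:15–13:30, 16:15–18:00.
Zheng ∩ Farrukh: 10:00–11:00, 13:45–15:15, 16:45–17:15.
Zheng ∩ Farrukh ∩ Diego: 10:00–11:00, 14:30–15:00, 16:45–17:15.
Zheng ∩ Farrukh ∩ Diego ∩ Grace: 14:30–15:00, 16:45–17:15.
Zheng ∩ Farrukh ∩ Diego ∩ Grace ∩ Zara: 17:00–17:15.
Zheng ∩ Farrukh ∩ Diego ∩ Grace ∩ Zara ∩ Ulrich: 17:00–17:15.
Total common minutes: 15.

15 minutes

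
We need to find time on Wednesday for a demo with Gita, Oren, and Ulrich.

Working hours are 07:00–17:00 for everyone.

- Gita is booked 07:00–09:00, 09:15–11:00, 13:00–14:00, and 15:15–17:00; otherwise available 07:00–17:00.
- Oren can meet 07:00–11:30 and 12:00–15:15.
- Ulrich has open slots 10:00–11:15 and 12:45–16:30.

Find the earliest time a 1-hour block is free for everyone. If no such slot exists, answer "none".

14:00

Gita free within 07:00–17:00: 09:00–09:15, 11:00–13:00, 14:00–15:15.
Gita ∩ Oren: 09:00–09:15, 11:00–11:30, 12:00–13:00, 14:00–15:15.
Gita ∩ Oren ∩ Ulrich: 11:00–11:15, 12:45–13:00, 14:00–15:15.
Windows ≥ 60 min: 14:00–15:15.
Earliest such window starts at 14:00.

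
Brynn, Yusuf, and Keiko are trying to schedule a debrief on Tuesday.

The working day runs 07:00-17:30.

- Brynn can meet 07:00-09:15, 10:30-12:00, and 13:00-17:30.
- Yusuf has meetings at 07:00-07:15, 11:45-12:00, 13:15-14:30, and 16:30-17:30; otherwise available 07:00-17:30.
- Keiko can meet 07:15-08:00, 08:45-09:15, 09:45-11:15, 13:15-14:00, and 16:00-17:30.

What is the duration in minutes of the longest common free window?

Yusuf free within 07:00–17:30: 07:15–11:45, 12:00–13:15, 14:30–16:30.
Brynn ∩ Yusuf: 07:15–09:15, 10:30–11:45, 13:00–13:15, 14:30–16:30.
Brynn ∩ Yusuf ∩ Keiko: 07:15–08:00, 08:45–09:15, 10:30–11:15, 16:00–16:30.
Common window lengths: 45, 30, 45, 30 min; longest is 45.

45 minutes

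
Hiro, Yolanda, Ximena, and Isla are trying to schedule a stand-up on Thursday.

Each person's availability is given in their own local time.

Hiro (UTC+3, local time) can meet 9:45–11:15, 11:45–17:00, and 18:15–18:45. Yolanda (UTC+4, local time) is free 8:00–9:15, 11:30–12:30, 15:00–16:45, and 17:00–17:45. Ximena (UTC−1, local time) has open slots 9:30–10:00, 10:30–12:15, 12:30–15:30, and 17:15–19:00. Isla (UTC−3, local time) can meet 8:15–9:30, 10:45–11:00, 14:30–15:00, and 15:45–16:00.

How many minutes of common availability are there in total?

60 minutes

Hiro → UTC: 06:45–08:15, 08:45–14:00, 15:15–15:45.
Yolanda → UTC: 04:00–05:15, 07:30–08:30, 11:00–12:45, 13:00–13:45.
Ximena → UTC: 10:30–11:00, 11:30–13:15, 13:30–16:30, 18:15–20:00.
Isla → UTC: 11:15–12:30, 13:45–14:00, 17:30–18:00, 18:45–19:00.
Hiro ∩ Yolanda: 07:30–08:15, 11:00–12:45, 13:00–13:45.
Hiro ∩ Yolanda ∩ Ximena: 11:30–12:45, 13:00–13:15, 13:30–13:45.
Hiro ∩ Yolanda ∩ Ximena ∩ Isla: 11:30–12:30.
Total common minutes: 60.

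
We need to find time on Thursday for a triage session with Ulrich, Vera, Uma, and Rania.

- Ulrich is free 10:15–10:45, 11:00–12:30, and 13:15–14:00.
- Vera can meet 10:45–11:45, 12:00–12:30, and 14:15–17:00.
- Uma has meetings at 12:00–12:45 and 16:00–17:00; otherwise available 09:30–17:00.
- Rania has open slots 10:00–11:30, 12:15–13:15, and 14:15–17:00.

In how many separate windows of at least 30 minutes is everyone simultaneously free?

Uma free within 09:30–17:00: 09:30–12:00, 12:45–16:00.
Ulrich ∩ Vera: 11:00–11:45, 12:00–12:30.
Ulrich ∩ Vera ∩ Uma: 11:00–11:45.
Ulrich ∩ Vera ∩ Uma ∩ Rania: 11:00–11:30.
Windows ≥ 30 min: 11:00–11:30.
That's 1 window.

1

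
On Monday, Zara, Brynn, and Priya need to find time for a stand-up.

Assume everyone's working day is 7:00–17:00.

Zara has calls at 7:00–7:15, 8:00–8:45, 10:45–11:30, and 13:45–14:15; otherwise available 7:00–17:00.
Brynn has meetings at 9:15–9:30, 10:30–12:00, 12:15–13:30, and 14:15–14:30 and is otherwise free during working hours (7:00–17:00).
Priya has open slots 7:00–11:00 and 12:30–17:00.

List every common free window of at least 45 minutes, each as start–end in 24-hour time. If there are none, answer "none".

Zara free within 07:00–17:00: 07:15–08:00, 08:45–10:45, 11:30–13:45, 14:15–17:00.
Brynn free within 07:00–17:00: 07:00–09:15, 09:30–10:30, 12:00–12:15, 13:30–14:15, 14:30–17:00.
Zara ∩ Brynn: 07:15–08:00, 08:45–09:15, 09:30–10:30, 12:00–12:15, 13:30–13:45, 14:30–17:00.
Zara ∩ Brynn ∩ Priya: 07:15–08:00, 08:45–09:15, 09:30–10:30, 13:30–13:45, 14:30–17:00.
Windows ≥ 45 min: 07:15–08:00, 09:30–10:30, 14:30–17:00.

07:15–08:00, 09:30–10:30, 14:30–17:00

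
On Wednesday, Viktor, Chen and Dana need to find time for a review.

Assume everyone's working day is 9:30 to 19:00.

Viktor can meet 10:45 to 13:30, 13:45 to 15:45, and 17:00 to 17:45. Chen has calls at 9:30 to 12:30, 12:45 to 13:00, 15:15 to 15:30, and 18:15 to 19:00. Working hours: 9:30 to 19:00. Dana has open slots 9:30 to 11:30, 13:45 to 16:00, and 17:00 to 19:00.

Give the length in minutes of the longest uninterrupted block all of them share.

90 minutes

Chen free within 09:30–19:00: 12:30–12:45, 13:00–15:15, 15:30–18:15.
Viktor ∩ Chen: 12:30–12:45, 13:00–13:30, 13:45–15:15, 15:30–15:45, 17:00–17:45.
Viktor ∩ Chen ∩ Dana: 13:45–15:15, 15:30–15:45, 17:00–17:45.
Common window lengths: 90, 15, 45 min; longest is 90.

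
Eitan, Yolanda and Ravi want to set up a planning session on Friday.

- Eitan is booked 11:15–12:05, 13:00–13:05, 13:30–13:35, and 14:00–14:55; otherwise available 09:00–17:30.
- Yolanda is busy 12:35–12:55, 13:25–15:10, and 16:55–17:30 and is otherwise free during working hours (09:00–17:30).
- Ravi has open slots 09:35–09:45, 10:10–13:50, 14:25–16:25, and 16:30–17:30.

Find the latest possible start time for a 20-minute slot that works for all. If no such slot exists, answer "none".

Eitan free within 09:00–17:30: 09:00–11:15, 12:05–13:00, 13:05–13:30, 13:35–14:00, 14:55–17:30.
Yolanda free within 09:00–17:30: 09:00–12:35, 12:55–13:25, 15:10–16:55.
Eitan ∩ Yolanda: 09:00–11:15, 12:05–12:35, 12:55–13:00, 13:05–13:25, 15:10–16:55.
Eitan ∩ Yolanda ∩ Ravi: 09:35–09:45, 10:10–11:15, 12:05–12:35, 12:55–13:00, 13:05–13:25, 15:10–16:25, 16:30–16:55.
Windows ≥ 20 min: 10:10–11:15, 12:05–12:35, 13:05–13:25, 15:10–16:25, 16:30–16:55.
Latest start in the last window 16:30–16:55 is 16:55 − 20 min = 16:35.

16:35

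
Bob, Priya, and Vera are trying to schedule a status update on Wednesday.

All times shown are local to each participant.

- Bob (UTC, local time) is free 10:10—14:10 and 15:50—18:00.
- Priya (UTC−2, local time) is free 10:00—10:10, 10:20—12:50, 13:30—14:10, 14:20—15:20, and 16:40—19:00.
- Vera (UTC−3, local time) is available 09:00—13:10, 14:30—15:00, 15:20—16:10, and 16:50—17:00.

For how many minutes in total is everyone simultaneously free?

Bob → UTC: 10:10–14:10, 15:50–18:00.
Priya → UTC: 12:00–12:10, 12:20–14:50, 15:30–16:10, 16:20–17:20, 18:40–21:00.
Vera → UTC: 12:00–16:10, 17:30–18:00, 18:20–19:10, 19:50–20:00.
Bob ∩ Priya: 12:00–12:10, 12:20–14:10, 15:50–16:10, 16:20–17:20.
Bob ∩ Priya ∩ Vera: 12:00–12:10, 12:20–14:10, 15:50–16:10.
Total common minutes: 10 + 110 + 20 = 140.

140 minutes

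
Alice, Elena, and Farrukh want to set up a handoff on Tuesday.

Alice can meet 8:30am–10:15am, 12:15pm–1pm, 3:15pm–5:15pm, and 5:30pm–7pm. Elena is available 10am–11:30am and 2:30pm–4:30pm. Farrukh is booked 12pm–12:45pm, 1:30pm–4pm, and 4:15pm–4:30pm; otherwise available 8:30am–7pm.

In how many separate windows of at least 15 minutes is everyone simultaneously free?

Farrukh free within 08:30–19:00: 08:30–12:00, 12:45–13:30, 16:00–16:15, 16:30–19:00.
Alice ∩ Elena: 10:00–10:15, 15:15–16:30.
Alice ∩ Elena ∩ Farrukh: 10:00–10:15, 16:00–16:15.
Windows ≥ 15 min: 10:00–10:15, 16:00–16:15.
That's 2 windows.

2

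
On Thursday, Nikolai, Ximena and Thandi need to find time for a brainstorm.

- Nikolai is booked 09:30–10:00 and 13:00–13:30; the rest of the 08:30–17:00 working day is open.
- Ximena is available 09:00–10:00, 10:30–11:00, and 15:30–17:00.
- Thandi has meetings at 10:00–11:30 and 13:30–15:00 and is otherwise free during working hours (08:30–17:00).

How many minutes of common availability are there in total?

120 minutes

Nikolai free within 08:30–17:00: 08:30–09:30, 10:00–13:00, 13:30–17:00.
Thandi free within 08:30–17:00: 08:30–10:00, 11:30–13:30, 15:00–17:00.
Nikolai ∩ Ximena: 09:00–09:30, 10:30–11:00, 15:30–17:00.
Nikolai ∩ Ximena ∩ Thandi: 09:00–09:30, 15:30–17:00.
Total common minutes: 30 + 90 = 120.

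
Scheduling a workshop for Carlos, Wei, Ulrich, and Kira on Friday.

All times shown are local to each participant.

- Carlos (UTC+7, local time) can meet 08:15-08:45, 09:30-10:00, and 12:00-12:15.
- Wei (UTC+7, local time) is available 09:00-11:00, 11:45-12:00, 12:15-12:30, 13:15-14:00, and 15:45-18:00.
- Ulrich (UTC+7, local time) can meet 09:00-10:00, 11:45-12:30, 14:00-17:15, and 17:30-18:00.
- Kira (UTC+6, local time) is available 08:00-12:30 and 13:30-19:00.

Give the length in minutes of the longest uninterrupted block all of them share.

30 minutes

Carlos → UTC: 01:15–01:45, 02:30–03:00, 05:00–05:15.
Wei → UTC: 02:00–04:00, 04:45–05:00, 05:15–05:30, 06:15–07:00, 08:45–11:00.
Ulrich → UTC: 02:00–03:00, 04:45–05:30, 07:00–10:15, 10:30–11:00.
Kira → UTC: 02:00–06:30, 07:30–13:00.
Carlos ∩ Wei: 02:30–03:00.
Carlos ∩ Wei ∩ Ulrich: 02:30–03:00.
Carlos ∩ Wei ∩ Ulrich ∩ Kira: 02:30–03:00.
Single common window of 30 minutes.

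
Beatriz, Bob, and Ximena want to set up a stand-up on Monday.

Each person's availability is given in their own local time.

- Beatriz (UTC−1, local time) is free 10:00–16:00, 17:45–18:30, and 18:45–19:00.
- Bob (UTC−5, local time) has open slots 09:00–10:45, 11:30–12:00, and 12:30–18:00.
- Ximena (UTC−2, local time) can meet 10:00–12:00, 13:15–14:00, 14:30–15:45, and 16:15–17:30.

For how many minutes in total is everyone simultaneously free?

Beatriz → UTC: 11:00–17:00, 18:45–19:30, 19:45–20:00.
Bob → UTC: 14:00–15:45, 16:30–17:00, 17:30–23:00.
Ximena → UTC: 12:00–14:00, 15:15–16:00, 16:30–17:45, 18:15–19:30.
Beatriz ∩ Bob: 14:00–15:45, 16:30–17:00, 18:45–19:30, 19:45–20:00.
Beatriz ∩ Bob ∩ Ximena: 15:15–15:45, 16:30–17:00, 18:45–19:30.
Total common minutes: 30 + 30 + 45 = 105.

105 minutes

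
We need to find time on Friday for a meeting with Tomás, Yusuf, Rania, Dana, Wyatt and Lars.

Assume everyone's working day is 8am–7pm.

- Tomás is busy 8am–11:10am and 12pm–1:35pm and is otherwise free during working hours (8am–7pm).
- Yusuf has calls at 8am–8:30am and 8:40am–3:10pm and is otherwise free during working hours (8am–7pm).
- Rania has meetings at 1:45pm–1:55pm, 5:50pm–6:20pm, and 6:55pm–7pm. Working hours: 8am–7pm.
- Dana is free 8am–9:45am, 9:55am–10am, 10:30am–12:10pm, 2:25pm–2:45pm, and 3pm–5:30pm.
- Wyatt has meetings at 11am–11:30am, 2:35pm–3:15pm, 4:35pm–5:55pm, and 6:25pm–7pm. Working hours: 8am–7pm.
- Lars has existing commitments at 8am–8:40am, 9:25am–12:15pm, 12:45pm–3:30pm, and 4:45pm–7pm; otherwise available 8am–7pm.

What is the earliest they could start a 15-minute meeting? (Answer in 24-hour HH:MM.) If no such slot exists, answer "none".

15:30

Tomás free within 08:00–19:00: 11:10–12:00, 13:35–19:00.
Yusuf free within 08:00–19:00: 08:30–08:40, 15:10–19:00.
Rania free within 08:00–19:00: 08:00–13:45, 13:55–17:50, 18:20–18:55.
Wyatt free within 08:00–19:00: 08:00–11:00, 11:30–14:35, 15:15–16:35, 17:55–18:25.
Lars free within 08:00–19:00: 08:40–09:25, 12:15–12:45, 15:30–16:45.
Tomás ∩ Yusuf: 15:10–19:00.
Tomás ∩ Yusuf ∩ Rania: 15:10–17:50, 18:20–18:55.
Tomás ∩ Yusuf ∩ Rania ∩ Dana: 15:10–17:30.
Tomás ∩ Yusuf ∩ Rania ∩ Dana ∩ Wyatt: 15:15–16:35.
Tomás ∩ Yusuf ∩ Rania ∩ Dana ∩ Wyatt ∩ Lars: 15:30–16:35.
Windows ≥ 15 min: 15:30–16:35.
Earliest such window starts at 15:30.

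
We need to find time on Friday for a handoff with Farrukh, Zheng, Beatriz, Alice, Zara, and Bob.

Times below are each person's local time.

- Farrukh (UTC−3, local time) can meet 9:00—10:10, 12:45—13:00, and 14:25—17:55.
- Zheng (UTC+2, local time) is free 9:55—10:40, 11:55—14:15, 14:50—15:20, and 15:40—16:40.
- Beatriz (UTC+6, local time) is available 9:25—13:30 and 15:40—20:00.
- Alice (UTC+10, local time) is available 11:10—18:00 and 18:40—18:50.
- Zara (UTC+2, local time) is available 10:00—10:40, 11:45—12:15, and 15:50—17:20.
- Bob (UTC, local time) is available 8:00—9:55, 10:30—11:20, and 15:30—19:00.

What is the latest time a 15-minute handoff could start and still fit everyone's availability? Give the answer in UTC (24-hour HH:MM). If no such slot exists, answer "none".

Farrukh → UTC: 12:00–13:10, 15:45–16:00, 17:25–20:55.
Zheng → UTC: 07:55–08:40, 09:55–12:15, 12:50–13:20, 13:40–14:40.
Beatriz → UTC: 03:25–07:30, 09:40–14:00.
Alice → UTC: 01:10–08:00, 08:40–08:50.
Zara → UTC: 08:00–08:40, 09:45–10:15, 13:50–15:20.
Bob → UTC: 08:00–09:55, 10:30–11:20, 15:30–19:00.
Farrukh ∩ Zheng: 12:00–12:15, 12:50–13:10.
Farrukh ∩ Zheng ∩ Beatriz: 12:00–12:15, 12:50–13:10.
Farrukh ∩ Zheng ∩ Beatriz ∩ Alice: (none).
Farrukh ∩ Zheng ∩ Beatriz ∩ Alice ∩ Zara: (none).
Farrukh ∩ Zheng ∩ Beatriz ∩ Alice ∩ Zara ∩ Bob: (none).
Windows ≥ 15 min: (none).

none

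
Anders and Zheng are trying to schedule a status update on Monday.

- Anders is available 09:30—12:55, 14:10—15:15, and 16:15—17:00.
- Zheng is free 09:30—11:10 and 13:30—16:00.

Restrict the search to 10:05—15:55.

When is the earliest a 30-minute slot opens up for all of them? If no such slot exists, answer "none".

10:05

Anders ∩ Zheng: 09:30–11:10, 14:10–15:15.
Restricted to 10:05–15:55: 10:05–11:10, 14:10–15:15.
Windows ≥ 30 min: 10:05–11:10, 14:10–15:15.
Earliest such window starts at 10:05.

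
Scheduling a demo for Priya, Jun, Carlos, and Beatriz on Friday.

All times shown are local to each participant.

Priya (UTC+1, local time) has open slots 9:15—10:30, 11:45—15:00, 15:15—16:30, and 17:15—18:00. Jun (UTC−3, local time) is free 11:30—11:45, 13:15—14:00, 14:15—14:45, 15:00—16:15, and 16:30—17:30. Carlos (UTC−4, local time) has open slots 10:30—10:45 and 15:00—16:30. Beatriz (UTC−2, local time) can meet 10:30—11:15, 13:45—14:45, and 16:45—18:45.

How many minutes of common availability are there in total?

Priya → UTC: 08:15–09:30, 10:45–14:00, 14:15–15:30, 16:15–17:00.
Jun → UTC: 14:30–14:45, 16:15–17:00, 17:15–17:45, 18:00–19:15, 19:30–20:30.
Carlos → UTC: 14:30–14:45, 19:00–20:30.
Beatriz → UTC: 12:30–13:15, 15:45–16:45, 18:45–20:45.
Priya ∩ Jun: 14:30–14:45, 16:15–17:00.
Priya ∩ Jun ∩ Carlos: 14:30–14:45.
Priya ∩ Jun ∩ Carlos ∩ Beatriz: (none).
Total common minutes: 0.

0 minutes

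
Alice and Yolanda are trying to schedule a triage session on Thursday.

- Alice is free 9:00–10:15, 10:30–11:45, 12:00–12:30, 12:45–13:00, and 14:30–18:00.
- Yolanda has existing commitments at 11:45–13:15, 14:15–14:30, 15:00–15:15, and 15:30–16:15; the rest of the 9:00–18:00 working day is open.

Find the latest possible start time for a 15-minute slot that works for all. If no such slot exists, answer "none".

Yolanda free within 09:00–18:00: 09:00–11:45, 13:15–14:15, 14:30–15:00, 15:15–15:30, 16:15–18:00.
Alice ∩ Yolanda: 09:00–10:15, 10:30–11:45, 14:30–15:00, 15:15–15:30, 16:15–18:00.
Windows ≥ 15 min: 09:00–10:15, 10:30–11:45, 14:30–15:00, 15:15–15:30, 16:15–18:00.
Latest start in the last window 16:15–18:00 is 18:00 − 15 min = 17:45.

17:45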